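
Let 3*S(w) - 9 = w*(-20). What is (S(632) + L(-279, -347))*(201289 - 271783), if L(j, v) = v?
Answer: 321264656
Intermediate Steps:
S(w) = 3 - 20*w/3 (S(w) = 3 + (w*(-20))/3 = 3 + (-20*w)/3 = 3 - 20*w/3)
(S(632) + L(-279, -347))*(201289 - 271783) = ((3 - 20/3*632) - 347)*(201289 - 271783) = ((3 - 12640/3) - 347)*(-70494) = (-12631/3 - 347)*(-70494) = -13672/3*(-70494) = 321264656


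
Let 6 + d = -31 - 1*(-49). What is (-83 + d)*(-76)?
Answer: 5396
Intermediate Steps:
d = 12 (d = -6 + (-31 - 1*(-49)) = -6 + (-31 + 49) = -6 + 18 = 12)
(-83 + d)*(-76) = (-83 + 12)*(-76) = -71*(-76) = 5396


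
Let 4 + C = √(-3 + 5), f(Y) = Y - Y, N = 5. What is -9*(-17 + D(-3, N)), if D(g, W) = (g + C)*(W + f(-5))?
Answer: 468 - 45*√2 ≈ 404.36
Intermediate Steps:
f(Y) = 0
C = -4 + √2 (C = -4 + √(-3 + 5) = -4 + √2 ≈ -2.5858)
D(g, W) = W*(-4 + g + √2) (D(g, W) = (g + (-4 + √2))*(W + 0) = (-4 + g + √2)*W = W*(-4 + g + √2))
-9*(-17 + D(-3, N)) = -9*(-17 + 5*(-4 - 3 + √2)) = -9*(-17 + 5*(-7 + √2)) = -9*(-17 + (-35 + 5*√2)) = -9*(-52 + 5*√2) = 468 - 45*√2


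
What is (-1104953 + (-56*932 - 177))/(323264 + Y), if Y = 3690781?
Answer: -385774/1338015 ≈ -0.28832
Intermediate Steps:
(-1104953 + (-56*932 - 177))/(323264 + Y) = (-1104953 + (-56*932 - 177))/(323264 + 3690781) = (-1104953 + (-52192 - 177))/4014045 = (-1104953 - 52369)*(1/4014045) = -1157322*1/4014045 = -385774/1338015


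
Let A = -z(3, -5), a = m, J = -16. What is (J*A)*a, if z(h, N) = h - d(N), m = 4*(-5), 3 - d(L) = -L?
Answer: -1600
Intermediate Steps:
d(L) = 3 + L (d(L) = 3 - (-1)*L = 3 + L)
m = -20
z(h, N) = -3 + h - N (z(h, N) = h - (3 + N) = h + (-3 - N) = -3 + h - N)
a = -20
A = -5 (A = -(-3 + 3 - 1*(-5)) = -(-3 + 3 + 5) = -1*5 = -5)
(J*A)*a = -16*(-5)*(-20) = 80*(-20) = -1600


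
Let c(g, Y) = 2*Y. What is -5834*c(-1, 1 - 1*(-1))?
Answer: -23336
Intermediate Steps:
-5834*c(-1, 1 - 1*(-1)) = -11668*(1 - 1*(-1)) = -11668*(1 + 1) = -11668*2 = -5834*4 = -23336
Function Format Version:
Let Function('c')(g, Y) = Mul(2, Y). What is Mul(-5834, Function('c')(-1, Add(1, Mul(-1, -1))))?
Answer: -23336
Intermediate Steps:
Mul(-5834, Function('c')(-1, Add(1, Mul(-1, -1)))) = Mul(-5834, Mul(2, Add(1, Mul(-1, -1)))) = Mul(-5834, Mul(2, Add(1, 1))) = Mul(-5834, Mul(2, 2)) = Mul(-5834, 4) = -23336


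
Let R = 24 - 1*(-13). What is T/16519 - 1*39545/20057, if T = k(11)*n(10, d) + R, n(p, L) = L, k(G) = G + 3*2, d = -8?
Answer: -655229498/331321583 ≈ -1.9776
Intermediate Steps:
k(G) = 6 + G (k(G) = G + 6 = 6 + G)
R = 37 (R = 24 + 13 = 37)
T = -99 (T = (6 + 11)*(-8) + 37 = 17*(-8) + 37 = -136 + 37 = -99)
T/16519 - 1*39545/20057 = -99/16519 - 1*39545/20057 = -99*1/16519 - 39545*1/20057 = -99/16519 - 39545/20057 = -655229498/331321583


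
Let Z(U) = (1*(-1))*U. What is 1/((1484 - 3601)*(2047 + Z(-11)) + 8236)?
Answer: -1/4348550 ≈ -2.2996e-7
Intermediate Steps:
Z(U) = -U
1/((1484 - 3601)*(2047 + Z(-11)) + 8236) = 1/((1484 - 3601)*(2047 - 1*(-11)) + 8236) = 1/(-2117*(2047 + 11) + 8236) = 1/(-2117*2058 + 8236) = 1/(-4356786 + 8236) = 1/(-4348550) = -1/4348550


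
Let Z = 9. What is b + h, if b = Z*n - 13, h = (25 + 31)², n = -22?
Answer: 2925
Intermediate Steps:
h = 3136 (h = 56² = 3136)
b = -211 (b = 9*(-22) - 13 = -198 - 13 = -211)
b + h = -211 + 3136 = 2925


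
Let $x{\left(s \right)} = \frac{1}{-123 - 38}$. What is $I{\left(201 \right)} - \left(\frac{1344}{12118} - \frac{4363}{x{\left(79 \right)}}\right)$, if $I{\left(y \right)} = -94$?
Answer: $- \frac{4256672355}{6059} \approx -7.0254 \cdot 10^{5}$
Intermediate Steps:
$x{\left(s \right)} = - \frac{1}{161}$ ($x{\left(s \right)} = \frac{1}{-161} = - \frac{1}{161}$)
$I{\left(201 \right)} - \left(\frac{1344}{12118} - \frac{4363}{x{\left(79 \right)}}\right) = -94 - \left(\frac{1344}{12118} - \frac{4363}{- \frac{1}{161}}\right) = -94 - \left(1344 \cdot \frac{1}{12118} - -702443\right) = -94 - \left(\frac{672}{6059} + 702443\right) = -94 - \frac{4256102809}{6059} = - \frac{4256672355}{6059}$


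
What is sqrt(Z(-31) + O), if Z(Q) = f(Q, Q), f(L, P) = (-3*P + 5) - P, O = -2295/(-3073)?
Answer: 2*sqrt(306310494)/3073 ≈ 11.391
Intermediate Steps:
O = 2295/3073 (O = -2295*(-1/3073) = 2295/3073 ≈ 0.74683)
f(L, P) = 5 - 4*P (f(L, P) = (5 - 3*P) - P = 5 - 4*P)
Z(Q) = 5 - 4*Q
sqrt(Z(-31) + O) = sqrt((5 - 4*(-31)) + 2295/3073) = sqrt((5 + 124) + 2295/3073) = sqrt(129 + 2295/3073) = sqrt(398712/3073) = 2*sqrt(306310494)/3073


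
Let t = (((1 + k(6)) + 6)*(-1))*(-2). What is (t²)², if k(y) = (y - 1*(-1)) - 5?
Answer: 104976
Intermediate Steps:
k(y) = -4 + y (k(y) = (y + 1) - 5 = (1 + y) - 5 = -4 + y)
t = 18 (t = (((1 + (-4 + 6)) + 6)*(-1))*(-2) = (((1 + 2) + 6)*(-1))*(-2) = ((3 + 6)*(-1))*(-2) = (9*(-1))*(-2) = -9*(-2) = 18)
(t²)² = (18²)² = 324² = 104976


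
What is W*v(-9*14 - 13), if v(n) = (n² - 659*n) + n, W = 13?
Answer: 1440179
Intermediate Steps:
v(n) = n² - 658*n
W*v(-9*14 - 13) = 13*((-9*14 - 13)*(-658 + (-9*14 - 13))) = 13*((-126 - 13)*(-658 + (-126 - 13))) = 13*(-139*(-658 - 139)) = 13*(-139*(-797)) = 13*110783 = 1440179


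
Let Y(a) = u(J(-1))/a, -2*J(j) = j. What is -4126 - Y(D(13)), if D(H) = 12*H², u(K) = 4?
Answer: -2091883/507 ≈ -4126.0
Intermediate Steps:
J(j) = -j/2
Y(a) = 4/a
-4126 - Y(D(13)) = -4126 - 4/(12*13²) = -4126 - 4/(12*169) = -4126 - 4/2028 = -4126 - 1*1/507 = -4126 - 1/507 = -2091883/507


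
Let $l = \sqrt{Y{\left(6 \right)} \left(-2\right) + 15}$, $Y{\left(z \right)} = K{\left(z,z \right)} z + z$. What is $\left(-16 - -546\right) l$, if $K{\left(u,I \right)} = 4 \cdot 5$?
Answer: $530 i \sqrt{237} \approx 8159.3 i$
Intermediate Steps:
$K{\left(u,I \right)} = 20$
$Y{\left(z \right)} = 21 z$ ($Y{\left(z \right)} = 20 z + z = 21 z$)
$l = i \sqrt{237}$ ($l = \sqrt{21 \cdot 6 \left(-2\right) + 15} = \sqrt{126 \left(-2\right) + 15} = \sqrt{-252 + 15} = \sqrt{-237} = i \sqrt{237} \approx 15.395 i$)
$\left(-16 - -546\right) l = \left(-16 - -546\right) i \sqrt{237} = \left(-16 + 546\right) i \sqrt{237} = 530 i \sqrt{237}$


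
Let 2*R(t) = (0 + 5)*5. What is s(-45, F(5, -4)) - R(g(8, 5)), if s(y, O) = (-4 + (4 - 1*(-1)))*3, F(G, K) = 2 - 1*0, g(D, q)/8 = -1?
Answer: -19/2 ≈ -9.5000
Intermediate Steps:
g(D, q) = -8 (g(D, q) = 8*(-1) = -8)
F(G, K) = 2 (F(G, K) = 2 + 0 = 2)
R(t) = 25/2 (R(t) = ((0 + 5)*5)/2 = (5*5)/2 = (1/2)*25 = 25/2)
s(y, O) = 3 (s(y, O) = (-4 + (4 + 1))*3 = (-4 + 5)*3 = 1*3 = 3)
s(-45, F(5, -4)) - R(g(8, 5)) = 3 - 1*25/2 = 3 - 25/2 = -19/2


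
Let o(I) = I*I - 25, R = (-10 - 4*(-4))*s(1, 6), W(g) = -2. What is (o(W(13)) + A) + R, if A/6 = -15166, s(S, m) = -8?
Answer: -91065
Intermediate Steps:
A = -90996 (A = 6*(-15166) = -90996)
R = -48 (R = (-10 - 4*(-4))*(-8) = (-10 + 16)*(-8) = 6*(-8) = -48)
o(I) = -25 + I**2 (o(I) = I**2 - 25 = -25 + I**2)
(o(W(13)) + A) + R = ((-25 + (-2)**2) - 90996) - 48 = ((-25 + 4) - 90996) - 48 = (-21 - 90996) - 48 = -91017 - 48 = -91065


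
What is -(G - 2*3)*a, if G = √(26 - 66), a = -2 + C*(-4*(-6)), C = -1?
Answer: -156 + 52*I*√10 ≈ -156.0 + 164.44*I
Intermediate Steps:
a = -26 (a = -2 - (-4)*(-6) = -2 - 1*24 = -2 - 24 = -26)
G = 2*I*√10 (G = √(-40) = 2*I*√10 ≈ 6.3246*I)
-(G - 2*3)*a = -(2*I*√10 - 2*3)*(-26) = -(2*I*√10 - 6)*(-26) = -(-6 + 2*I*√10)*(-26) = -(156 - 52*I*√10) = -156 + 52*I*√10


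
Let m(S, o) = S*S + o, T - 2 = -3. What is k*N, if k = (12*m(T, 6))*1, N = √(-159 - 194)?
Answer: 84*I*√353 ≈ 1578.2*I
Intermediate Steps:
T = -1 (T = 2 - 3 = -1)
m(S, o) = o + S² (m(S, o) = S² + o = o + S²)
N = I*√353 (N = √(-353) = I*√353 ≈ 18.788*I)
k = 84 (k = (12*(6 + (-1)²))*1 = (12*(6 + 1))*1 = (12*7)*1 = 84*1 = 84)
k*N = 84*(I*√353) = 84*I*√353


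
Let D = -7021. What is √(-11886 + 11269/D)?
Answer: 5*I*√6733615/119 ≈ 109.03*I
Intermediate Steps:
√(-11886 + 11269/D) = √(-11886 + 11269/(-7021)) = √(-11886 + 11269*(-1/7021)) = √(-11886 - 191/119) = √(-1414625/119) = 5*I*√6733615/119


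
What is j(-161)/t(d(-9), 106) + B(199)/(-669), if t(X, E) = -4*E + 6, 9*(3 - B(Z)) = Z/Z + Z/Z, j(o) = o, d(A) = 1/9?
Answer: 958931/2516778 ≈ 0.38102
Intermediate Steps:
d(A) = ⅑
B(Z) = 25/9 (B(Z) = 3 - (Z/Z + Z/Z)/9 = 3 - (1 + 1)/9 = 3 - ⅑*2 = 3 - 2/9 = 25/9)
t(X, E) = 6 - 4*E
j(-161)/t(d(-9), 106) + B(199)/(-669) = -161/(6 - 4*106) + (25/9)/(-669) = -161/(6 - 424) + (25/9)*(-1/669) = -161/(-418) - 25/6021 = -161*(-1/418) - 25/6021 = 161/418 - 25/6021 = 958931/2516778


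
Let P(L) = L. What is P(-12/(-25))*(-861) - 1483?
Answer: -47407/25 ≈ -1896.3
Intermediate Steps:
P(-12/(-25))*(-861) - 1483 = -12/(-25)*(-861) - 1483 = -12*(-1/25)*(-861) - 1483 = (12/25)*(-861) - 1483 = -10332/25 - 1483 = -47407/25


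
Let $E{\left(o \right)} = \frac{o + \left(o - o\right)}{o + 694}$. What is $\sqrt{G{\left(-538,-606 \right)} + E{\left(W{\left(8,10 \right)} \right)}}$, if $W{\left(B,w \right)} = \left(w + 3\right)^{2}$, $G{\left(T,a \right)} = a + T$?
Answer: $\frac{i \sqrt{851869889}}{863} \approx 33.82 i$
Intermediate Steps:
$G{\left(T,a \right)} = T + a$
$W{\left(B,w \right)} = \left(3 + w\right)^{2}$
$E{\left(o \right)} = \frac{o}{694 + o}$ ($E{\left(o \right)} = \frac{o + 0}{694 + o} = \frac{o}{694 + o}$)
$\sqrt{G{\left(-538,-606 \right)} + E{\left(W{\left(8,10 \right)} \right)}} = \sqrt{\left(-538 - 606\right) + \frac{\left(3 + 10\right)^{2}}{694 + \left(3 + 10\right)^{2}}} = \sqrt{-1144 + \frac{13^{2}}{694 + 13^{2}}} = \sqrt{-1144 + \frac{169}{694 + 169}} = \sqrt{-1144 + \frac{169}{863}} = \sqrt{- \frac{987103}{863}} = \frac{i \sqrt{851869889}}{863}$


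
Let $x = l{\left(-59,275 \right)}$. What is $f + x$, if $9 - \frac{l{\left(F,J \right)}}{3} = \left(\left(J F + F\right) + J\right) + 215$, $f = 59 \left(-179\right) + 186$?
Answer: $37034$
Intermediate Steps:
$f = -10375$ ($f = -10561 + 186 = -10375$)
$l{\left(F,J \right)} = -618 - 3 F - 3 J - 3 F J$ ($l{\left(F,J \right)} = 27 - 3 \left(\left(\left(J F + F\right) + J\right) + 215\right) = 27 - 3 \left(\left(\left(F J + F\right) + J\right) + 215\right) = 27 - 3 \left(\left(\left(F + F J\right) + J\right) + 215\right) = 27 - 3 \left(\left(F + J + F J\right) + 215\right) = 27 - 3 \left(215 + F + J + F J\right) = 27 - \left(645 + 3 F + 3 J + 3 F J\right) = -618 - 3 F - 3 J - 3 F J$)
$x = 47409$ ($x = -618 - -177 - 825 - \left(-177\right) 275 = -618 + 177 - 825 + 48675 = 47409$)
$f + x = -10375 + 47409 = 37034$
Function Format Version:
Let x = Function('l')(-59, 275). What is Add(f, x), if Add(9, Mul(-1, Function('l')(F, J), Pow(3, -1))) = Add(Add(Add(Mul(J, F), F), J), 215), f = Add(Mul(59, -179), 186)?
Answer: 37034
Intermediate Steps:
f = -10375 (f = Add(-10561, 186) = -10375)
Function('l')(F, J) = Add(-618, Mul(-3, F), Mul(-3, J), Mul(-3, F, J)) (Function('l')(F, J) = Add(27, Mul(-3, Add(Add(Add(Mul(J, F), F), J), 215))) = Add(27, Mul(-3, Add(Add(Add(Mul(F, J), F), J), 215))) = Add(27, Mul(-3, Add(Add(Add(F, Mul(F, J)), J), 215))) = Add(27, Mul(-3, Add(Add(F, J, Mul(F, J)), 215))) = Add(27, Mul(-3, Add(215, F, J, Mul(F, J)))) = Add(27, Add(-645, Mul(-3, F), Mul(-3, J), Mul(-3, F, J))) = Add(-618, Mul(-3, F), Mul(-3, J), Mul(-3, F, J)))
x = 47409 (x = Add(-618, Mul(-3, -59), Mul(-3, 275), Mul(-3, -59, 275)) = Add(-618, 177, -825, 48675) = 47409)
Add(f, x) = Add(-10375, 47409) = 37034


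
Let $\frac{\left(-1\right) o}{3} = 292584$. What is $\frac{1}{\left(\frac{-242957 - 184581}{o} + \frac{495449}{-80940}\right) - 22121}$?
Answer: $- \frac{740054655}{16374918569348} \approx -4.5194 \cdot 10^{-5}$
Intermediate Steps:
$o = -877752$ ($o = \left(-3\right) 292584 = -877752$)
$\frac{1}{\left(\frac{-242957 - 184581}{o} + \frac{495449}{-80940}\right) - 22121} = \frac{1}{\left(\frac{-242957 - 184581}{-877752} + \frac{495449}{-80940}\right) - 22121} = \frac{1}{\left(\left(-427538\right) \left(- \frac{1}{877752}\right) + 495449 \left(- \frac{1}{80940}\right)\right) - 22121} = \frac{1}{\left(\frac{213769}{438876} - \frac{495449}{80940}\right) - 22121} = \frac{1}{- \frac{4169546093}{740054655} - 22121} = \frac{1}{- \frac{16374918569348}{740054655}} = - \frac{740054655}{16374918569348}$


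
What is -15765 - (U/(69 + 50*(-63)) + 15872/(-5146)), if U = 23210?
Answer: -4028757929/255723 ≈ -15754.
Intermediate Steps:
-15765 - (U/(69 + 50*(-63)) + 15872/(-5146)) = -15765 - (23210/(69 + 50*(-63)) + 15872/(-5146)) = -15765 - (23210/(69 - 3150) + 15872*(-1/5146)) = -15765 - (23210/(-3081) - 256/83) = -15765 - (23210*(-1/3081) - 256/83) = -15765 - (-23210/3081 - 256/83) = -15765 - 1*(-2715166/255723) = -15765 + 2715166/255723 = -4028757929/255723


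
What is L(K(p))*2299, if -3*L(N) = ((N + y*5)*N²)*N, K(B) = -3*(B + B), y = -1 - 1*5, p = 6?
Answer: -2359767168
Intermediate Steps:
y = -6 (y = -1 - 5 = -6)
K(B) = -6*B
L(N) = -N³*(-30 + N)/3 (L(N) = -(N - 6*5)*N²*N/3 = -(N - 30)*N²*N/3 = -(-30 + N)*N²*N/3 = -N²*(-30 + N)*N/3 = -N³*(-30 + N)/3)
L(K(p))*2299 = ((-6*6)³*(30 - (-6)*6)/3)*2299 = ((⅓)*(-36)³*(30 - 1*(-36)))*2299 = ((⅓)*(-46656)*(30 + 36))*2299 = ((⅓)*(-46656)*66)*2299 = -1026432*2299 = -2359767168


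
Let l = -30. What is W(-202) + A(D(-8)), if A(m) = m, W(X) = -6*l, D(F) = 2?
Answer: 182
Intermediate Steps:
W(X) = 180 (W(X) = -6*(-30) = 180)
W(-202) + A(D(-8)) = 180 + 2 = 182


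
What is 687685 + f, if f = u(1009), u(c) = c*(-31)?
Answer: 656406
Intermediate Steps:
u(c) = -31*c
f = -31279 (f = -31*1009 = -31279)
687685 + f = 687685 - 31279 = 656406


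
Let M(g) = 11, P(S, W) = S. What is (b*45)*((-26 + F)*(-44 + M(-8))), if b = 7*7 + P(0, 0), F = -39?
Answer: 4729725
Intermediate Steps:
b = 49 (b = 7*7 + 0 = 49 + 0 = 49)
(b*45)*((-26 + F)*(-44 + M(-8))) = (49*45)*((-26 - 39)*(-44 + 11)) = 2205*(-65*(-33)) = 2205*2145 = 4729725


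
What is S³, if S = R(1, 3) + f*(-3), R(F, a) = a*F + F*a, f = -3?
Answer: 3375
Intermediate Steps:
R(F, a) = 2*F*a (R(F, a) = F*a + F*a = 2*F*a)
S = 15 (S = 2*1*3 - 3*(-3) = 6 + 9 = 15)
S³ = 15³ = 3375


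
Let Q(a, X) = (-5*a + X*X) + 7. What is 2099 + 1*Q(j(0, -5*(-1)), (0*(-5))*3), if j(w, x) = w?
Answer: 2106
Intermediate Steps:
Q(a, X) = 7 + X² - 5*a (Q(a, X) = (-5*a + X²) + 7 = (X² - 5*a) + 7 = 7 + X² - 5*a)
2099 + 1*Q(j(0, -5*(-1)), (0*(-5))*3) = 2099 + 1*(7 + ((0*(-5))*3)² - 5*0) = 2099 + 1*(7 + (0*3)² + 0) = 2099 + 1*(7 + 0² + 0) = 2099 + 1*(7 + 0 + 0) = 2099 + 1*7 = 2099 + 7 = 2106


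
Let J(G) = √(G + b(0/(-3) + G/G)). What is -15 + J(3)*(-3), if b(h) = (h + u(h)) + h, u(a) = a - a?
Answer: -15 - 3*√5 ≈ -21.708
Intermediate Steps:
u(a) = 0
b(h) = 2*h (b(h) = (h + 0) + h = h + h = 2*h)
J(G) = √(2 + G) (J(G) = √(G + 2*(0/(-3) + G/G)) = √(G + 2*(0*(-⅓) + 1)) = √(G + 2*(0 + 1)) = √(G + 2*1) = √(G + 2) = √(2 + G))
-15 + J(3)*(-3) = -15 + √(2 + 3)*(-3) = -15 + √5*(-3) = -15 - 3*√5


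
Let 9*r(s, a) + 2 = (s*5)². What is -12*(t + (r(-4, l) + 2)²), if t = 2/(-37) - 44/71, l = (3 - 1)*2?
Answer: -1817898968/70929 ≈ -25630.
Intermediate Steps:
l = 4 (l = 2*2 = 4)
r(s, a) = -2/9 + 25*s²/9 (r(s, a) = -2/9 + (s*5)²/9 = -2/9 + (5*s)²/9 = -2/9 + (25*s²)/9 = -2/9 + 25*s²/9)
t = -1770/2627 (t = 2*(-1/37) - 44*1/71 = -2/37 - 44/71 = -1770/2627 ≈ -0.67377)
-12*(t + (r(-4, l) + 2)²) = -12*(-1770/2627 + ((-2/9 + (25/9)*(-4)²) + 2)²) = -12*(-1770/2627 + ((-2/9 + (25/9)*16) + 2)²) = -12*(-1770/2627 + ((-2/9 + 400/9) + 2)²) = -12*(-1770/2627 + (398/9 + 2)²) = -12*(-1770/2627 + (416/9)²) = -12*(-1770/2627 + 173056/81) = -12*454474742/212787 = -1817898968/70929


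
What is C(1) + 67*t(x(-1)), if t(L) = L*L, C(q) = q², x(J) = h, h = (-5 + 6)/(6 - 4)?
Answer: 71/4 ≈ 17.750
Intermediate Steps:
h = ½ (h = 1/2 = 1*(½) = ½ ≈ 0.50000)
x(J) = ½
t(L) = L²
C(1) + 67*t(x(-1)) = 1² + 67*(½)² = 1 + 67*(¼) = 1 + 67/4 = 71/4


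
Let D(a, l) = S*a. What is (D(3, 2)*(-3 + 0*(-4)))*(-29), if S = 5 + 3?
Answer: 2088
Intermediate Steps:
S = 8
D(a, l) = 8*a
(D(3, 2)*(-3 + 0*(-4)))*(-29) = ((8*3)*(-3 + 0*(-4)))*(-29) = (24*(-3 + 0))*(-29) = (24*(-3))*(-29) = -72*(-29) = 2088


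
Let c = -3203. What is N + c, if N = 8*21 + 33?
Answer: -3002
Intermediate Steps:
N = 201 (N = 168 + 33 = 201)
N + c = 201 - 3203 = -3002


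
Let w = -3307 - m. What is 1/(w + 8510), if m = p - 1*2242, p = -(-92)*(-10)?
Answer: 1/8365 ≈ 0.00011955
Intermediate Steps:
p = -920 (p = -1*920 = -920)
m = -3162 (m = -920 - 1*2242 = -920 - 2242 = -3162)
w = -145 (w = -3307 - 1*(-3162) = -3307 + 3162 = -145)
1/(w + 8510) = 1/(-145 + 8510) = 1/8365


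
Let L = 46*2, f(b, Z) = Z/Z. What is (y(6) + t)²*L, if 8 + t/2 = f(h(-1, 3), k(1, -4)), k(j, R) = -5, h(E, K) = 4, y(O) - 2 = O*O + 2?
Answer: 62192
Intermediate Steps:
y(O) = 4 + O² (y(O) = 2 + (O*O + 2) = 2 + (O² + 2) = 2 + (2 + O²) = 4 + O²)
f(b, Z) = 1
L = 92
t = -14 (t = -16 + 2*1 = -16 + 2 = -14)
(y(6) + t)²*L = ((4 + 6²) - 14)²*92 = ((4 + 36) - 14)²*92 = (40 - 14)²*92 = 26²*92 = 676*92 = 62192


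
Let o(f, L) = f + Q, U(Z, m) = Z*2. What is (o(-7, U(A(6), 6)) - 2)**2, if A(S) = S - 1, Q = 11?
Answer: 4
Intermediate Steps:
A(S) = -1 + S
U(Z, m) = 2*Z
o(f, L) = 11 + f (o(f, L) = f + 11 = 11 + f)
(o(-7, U(A(6), 6)) - 2)**2 = ((11 - 7) - 2)**2 = (4 - 2)**2 = 2**2 = 4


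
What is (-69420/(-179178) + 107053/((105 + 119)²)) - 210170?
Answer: -314916188020901/1498405888 ≈ -2.1017e+5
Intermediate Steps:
(-69420/(-179178) + 107053/((105 + 119)²)) - 210170 = (-69420*(-1/179178) + 107053/(224²)) - 210170 = (11570/29863 + 107053/50176) - 210170 = 3777460059/1498405888 - 210170 = -314916188020901/1498405888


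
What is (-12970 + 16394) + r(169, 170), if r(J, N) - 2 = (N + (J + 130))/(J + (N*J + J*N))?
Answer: 197437423/57629 ≈ 3426.0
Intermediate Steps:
r(J, N) = 2 + (130 + J + N)/(J + 2*J*N) (r(J, N) = 2 + (N + (J + 130))/(J + (N*J + J*N)) = 2 + (N + (130 + J))/(J + (J*N + J*N)) = 2 + (130 + J + N)/(J + 2*J*N))
(-12970 + 16394) + r(169, 170) = (-12970 + 16394) + (130 + 170 + 3*169 + 4*169*170)/(169*(1 + 2*170)) = 3424 + (130 + 170 + 507 + 114920)/(169*(1 + 340)) = 3424 + (1/169)*115727/341 = 3424 + (1/169)*(1/341)*115727 = 3424 + 115727/57629 = 197437423/57629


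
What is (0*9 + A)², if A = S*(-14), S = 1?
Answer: 196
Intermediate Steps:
A = -14 (A = 1*(-14) = -14)
(0*9 + A)² = (0*9 - 14)² = (0 - 14)² = (-14)² = 196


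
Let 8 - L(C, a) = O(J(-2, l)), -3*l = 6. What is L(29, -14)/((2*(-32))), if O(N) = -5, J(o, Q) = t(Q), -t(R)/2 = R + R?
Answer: -13/64 ≈ -0.20313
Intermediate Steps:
t(R) = -4*R (t(R) = -2*(R + R) = -4*R)
l = -2 (l = -⅓*6 = -2)
J(o, Q) = -4*Q
L(C, a) = 13 (L(C, a) = 8 - 1*(-5) = 8 + 5 = 13)
L(29, -14)/((2*(-32))) = 13/((2*(-32))) = 13/(-64) = 13*(-1/64) = -13/64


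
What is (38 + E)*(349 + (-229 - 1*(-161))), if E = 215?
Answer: 71093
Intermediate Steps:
(38 + E)*(349 + (-229 - 1*(-161))) = (38 + 215)*(349 + (-229 - 1*(-161))) = 253*(349 + (-229 + 161)) = 253*(349 - 68) = 253*281 = 71093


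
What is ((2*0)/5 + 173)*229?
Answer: 39617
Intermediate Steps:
((2*0)/5 + 173)*229 = (0*(⅕) + 173)*229 = (0 + 173)*229 = 173*229 = 39617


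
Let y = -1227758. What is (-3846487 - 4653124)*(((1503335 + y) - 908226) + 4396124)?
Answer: -31988073508225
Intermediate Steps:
(-3846487 - 4653124)*(((1503335 + y) - 908226) + 4396124) = (-3846487 - 4653124)*(((1503335 - 1227758) - 908226) + 4396124) = -8499611*((275577 - 908226) + 4396124) = -8499611*(-632649 + 4396124) = -8499611*3763475 = -31988073508225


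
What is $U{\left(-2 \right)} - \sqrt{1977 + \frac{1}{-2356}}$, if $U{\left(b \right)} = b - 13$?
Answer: $-15 - \frac{\sqrt{2743450679}}{1178} \approx -59.463$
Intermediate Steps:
$U{\left(b \right)} = -13 + b$ ($U{\left(b \right)} = b - 13 = -13 + b$)
$U{\left(-2 \right)} - \sqrt{1977 + \frac{1}{-2356}} = \left(-13 - 2\right) - \sqrt{1977 + \frac{1}{-2356}} = -15 - \sqrt{1977 - \frac{1}{2356}} = -15 - \sqrt{\frac{4657811}{2356}} = -15 - \frac{\sqrt{2743450679}}{1178}$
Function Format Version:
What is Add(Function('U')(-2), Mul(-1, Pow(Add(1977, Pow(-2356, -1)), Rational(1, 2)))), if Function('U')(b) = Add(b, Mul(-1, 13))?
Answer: Add(-15, Mul(Rational(-1, 1178), Pow(2743450679, Rational(1, 2)))) ≈ -59.463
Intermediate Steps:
Function('U')(b) = Add(-13, b) (Function('U')(b) = Add(b, -13) = Add(-13, b))
Add(Function('U')(-2), Mul(-1, Pow(Add(1977, Pow(-2356, -1)), Rational(1, 2)))) = Add(Add(-13, -2), Mul(-1, Pow(Add(1977, Pow(-2356, -1)), Rational(1, 2)))) = Add(-15, Mul(-1, Pow(Add(1977, Rational(-1, 2356)), Rational(1, 2)))) = Add(-15, Mul(-1, Pow(Rational(4657811, 2356), Rational(1, 2)))) = Add(-15, Mul(-1, Mul(Rational(1, 1178), Pow(2743450679, Rational(1, 2))))) = Add(-15, Mul(Rational(-1, 1178), Pow(2743450679, Rational(1, 2))))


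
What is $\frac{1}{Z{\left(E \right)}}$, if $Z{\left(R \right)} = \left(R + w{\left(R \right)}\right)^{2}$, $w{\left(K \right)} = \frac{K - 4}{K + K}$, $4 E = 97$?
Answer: $\frac{150544}{91604041} \approx 0.0016434$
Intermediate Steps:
$E = \frac{97}{4}$ ($E = \frac{1}{4} \cdot 97 = \frac{97}{4} \approx 24.25$)
$w{\left(K \right)} = \frac{-4 + K}{2 K}$
$Z{\left(R \right)} = \left(R + \frac{-4 + R}{2 R}\right)^{2}$
$\frac{1}{Z{\left(E \right)}} = \frac{1}{\frac{1}{4} \frac{1}{\frac{9409}{16}} \left(-4 + \frac{97}{4} + 2 \left(\frac{97}{4}\right)^{2}\right)^{2}} = \frac{1}{\frac{1}{4} \cdot \frac{16}{9409} \left(-4 + \frac{97}{4} + 2 \cdot \frac{9409}{16}\right)^{2}} = \frac{1}{\frac{1}{4} \cdot \frac{16}{9409} \left(-4 + \frac{97}{4} + \frac{9409}{8}\right)^{2}} = \frac{1}{\frac{1}{4} \cdot \frac{16}{9409} \left(\frac{9571}{8}\right)^{2}} = \frac{1}{\frac{1}{4} \cdot \frac{16}{9409} \cdot \frac{91604041}{64}} = \frac{1}{\frac{91604041}{150544}} = \frac{150544}{91604041}$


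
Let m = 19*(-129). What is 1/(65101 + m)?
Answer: 1/62650 ≈ 1.5962e-5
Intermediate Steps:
m = -2451
1/(65101 + m) = 1/(65101 - 2451) = 1/62650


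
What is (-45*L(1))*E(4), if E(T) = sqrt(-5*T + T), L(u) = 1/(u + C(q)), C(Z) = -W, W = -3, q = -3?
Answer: -45*I ≈ -45.0*I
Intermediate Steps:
C(Z) = 3 (C(Z) = -1*(-3) = 3)
L(u) = 1/(3 + u) (L(u) = 1/(u + 3) = 1/(3 + u))
E(T) = 2*sqrt(-T) (E(T) = sqrt(-4*T) = 2*sqrt(-T))
(-45*L(1))*E(4) = (-45/(3 + 1))*(2*sqrt(-1*4)) = (-45/4)*(2*sqrt(-4)) = (-45*1/4)*(2*(2*I)) = -45*I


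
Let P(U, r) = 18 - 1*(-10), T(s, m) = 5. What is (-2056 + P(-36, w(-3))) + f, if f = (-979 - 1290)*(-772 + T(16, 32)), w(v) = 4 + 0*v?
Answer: 1738295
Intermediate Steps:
w(v) = 4 (w(v) = 4 + 0 = 4)
f = 1740323 (f = (-979 - 1290)*(-772 + 5) = -2269*(-767) = 1740323)
P(U, r) = 28 (P(U, r) = 18 + 10 = 28)
(-2056 + P(-36, w(-3))) + f = (-2056 + 28) + 1740323 = -2028 + 1740323 = 1738295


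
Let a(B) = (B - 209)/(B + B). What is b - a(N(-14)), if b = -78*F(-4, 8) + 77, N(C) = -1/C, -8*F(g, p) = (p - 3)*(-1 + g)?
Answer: 5183/4 ≈ 1295.8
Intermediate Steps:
F(g, p) = -(-1 + g)*(-3 + p)/8 (F(g, p) = -(p - 3)*(-1 + g)/8 = -(-3 + p)*(-1 + g)/8 = -(-1 + g)*(-3 + p)/8)
b = -667/4 (b = -78*(-3/8 + (⅛)*8 + (3/8)*(-4) - ⅛*(-4)*8) + 77 = -78*(-3/8 + 1 - 3/2 + 4) + 77 = -78*25/8 + 77 = -975/4 + 77 = -667/4 ≈ -166.75)
a(B) = (-209 + B)/(2*B) (a(B) = (-209 + B)/((2*B)) = (-209 + B)*(1/(2*B)) = (-209 + B)/(2*B))
b - a(N(-14)) = -667/4 - (-209 - 1/(-14))/(2*((-1/(-14)))) = -667/4 - (-209 - 1*(-1/14))/(2*((-1*(-1/14)))) = -667/4 - (-209 + 1/14)/(2*1/14) = -667/4 - 14*(-2925)/(2*14) = -667/4 - 1*(-2925/2) = -667/4 + 2925/2 = 5183/4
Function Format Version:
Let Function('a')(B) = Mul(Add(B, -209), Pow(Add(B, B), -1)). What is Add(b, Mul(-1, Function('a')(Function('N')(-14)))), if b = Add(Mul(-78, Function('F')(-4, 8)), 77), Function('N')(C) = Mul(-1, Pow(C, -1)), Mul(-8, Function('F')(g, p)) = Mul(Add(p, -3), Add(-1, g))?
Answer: Rational(5183, 4) ≈ 1295.8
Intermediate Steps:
Function('F')(g, p) = Mul(Rational(-1, 8), Add(-1, g), Add(-3, p)) (Function('F')(g, p) = Mul(Rational(-1, 8), Mul(Add(p, -3), Add(-1, g))) = Mul(Rational(-1, 8), Mul(Add(-3, p), Add(-1, g))) = Mul(Rational(-1, 8), Mul(Add(-1, g), Add(-3, p))) = Mul(Rational(-1, 8), Add(-1, g), Add(-3, p)))
b = Rational(-667, 4) (b = Add(Mul(-78, Add(Rational(-3, 8), Mul(Rational(1, 8), 8), Mul(Rational(3, 8), -4), Mul(Rational(-1, 8), -4, 8))), 77) = Add(Mul(-78, Add(Rational(-3, 8), 1, Rational(-3, 2), 4)), 77) = Add(Mul(-78, Rational(25, 8)), 77) = Add(Rational(-975, 4), 77) = Rational(-667, 4) ≈ -166.75)
Function('a')(B) = Mul(Rational(1, 2), Pow(B, -1), Add(-209, B)) (Function('a')(B) = Mul(Add(-209, B), Pow(Mul(2, B), -1)) = Mul(Add(-209, B), Mul(Rational(1, 2), Pow(B, -1))) = Mul(Rational(1, 2), Pow(B, -1), Add(-209, B)))
Add(b, Mul(-1, Function('a')(Function('N')(-14)))) = Add(Rational(-667, 4), Mul(-1, Mul(Rational(1, 2), Pow(Mul(-1, Pow(-14, -1)), -1), Add(-209, Mul(-1, Pow(-14, -1)))))) = Add(Rational(-667, 4), Mul(-1, Mul(Rational(1, 2), Pow(Mul(-1, Rational(-1, 14)), -1), Add(-209, Mul(-1, Rational(-1, 14)))))) = Add(Rational(-667, 4), Mul(-1, Mul(Rational(1, 2), Pow(Rational(1, 14), -1), Add(-209, Rational(1, 14))))) = Add(Rational(-667, 4), Mul(-1, Mul(Rational(1, 2), 14, Rational(-2925, 14)))) = Add(Rational(-667, 4), Mul(-1, Rational(-2925, 2))) = Add(Rational(-667, 4), Rational(2925, 2)) = Rational(5183, 4)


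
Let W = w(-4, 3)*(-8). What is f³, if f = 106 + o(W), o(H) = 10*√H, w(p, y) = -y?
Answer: 1954216 + 722160*√6 ≈ 3.7231e+6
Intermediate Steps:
W = 24 (W = -1*3*(-8) = -3*(-8) = 24)
f = 106 + 20*√6 (f = 106 + 10*√24 = 106 + 10*(2*√6) = 106 + 20*√6 ≈ 154.99)
f³ = (106 + 20*√6)³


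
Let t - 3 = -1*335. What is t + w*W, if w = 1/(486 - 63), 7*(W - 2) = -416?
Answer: -327818/987 ≈ -332.14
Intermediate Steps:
W = -402/7 (W = 2 + (⅐)*(-416) = 2 - 416/7 = -402/7 ≈ -57.429)
w = 1/423 ≈ 0.0023641
t = -332 (t = 3 - 1*335 = 3 - 335 = -332)
t + w*W = -332 + (1/423)*(-402/7) = -332 - 134/987 = -327818/987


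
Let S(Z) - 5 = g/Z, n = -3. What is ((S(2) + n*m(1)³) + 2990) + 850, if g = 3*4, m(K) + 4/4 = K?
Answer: 3851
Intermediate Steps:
m(K) = -1 + K
g = 12
S(Z) = 5 + 12/Z
((S(2) + n*m(1)³) + 2990) + 850 = (((5 + 12/2) - 3*(-1 + 1)³) + 2990) + 850 = (((5 + 12*(½)) - 3*0³) + 2990) + 850 = (((5 + 6) - 3*0) + 2990) + 850 = ((11 + 0) + 2990) + 850 = (11 + 2990) + 850 = 3001 + 850 = 3851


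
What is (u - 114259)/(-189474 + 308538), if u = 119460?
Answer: 5201/119064 ≈ 0.043682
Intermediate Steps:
(u - 114259)/(-189474 + 308538) = (119460 - 114259)/(-189474 + 308538) = 5201/119064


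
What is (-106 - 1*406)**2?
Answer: 262144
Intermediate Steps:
(-106 - 1*406)**2 = (-106 - 406)**2 = (-512)**2 = 262144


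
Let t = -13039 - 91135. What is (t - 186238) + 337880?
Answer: 47468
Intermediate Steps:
t = -104174
(t - 186238) + 337880 = (-104174 - 186238) + 337880 = -290412 + 337880 = 47468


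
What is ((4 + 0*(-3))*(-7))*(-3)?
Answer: 84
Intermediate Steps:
((4 + 0*(-3))*(-7))*(-3) = ((4 + 0)*(-7))*(-3) = (4*(-7))*(-3) = -28*(-3) = 84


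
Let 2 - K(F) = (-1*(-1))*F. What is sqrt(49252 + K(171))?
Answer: sqrt(49083) ≈ 221.55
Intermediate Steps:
K(F) = 2 - F (K(F) = 2 - (-1*(-1))*F = 2 - F)
sqrt(49252 + K(171)) = sqrt(49252 + (2 - 1*171)) = sqrt(49252 + (2 - 171)) = sqrt(49252 - 169) = sqrt(49083)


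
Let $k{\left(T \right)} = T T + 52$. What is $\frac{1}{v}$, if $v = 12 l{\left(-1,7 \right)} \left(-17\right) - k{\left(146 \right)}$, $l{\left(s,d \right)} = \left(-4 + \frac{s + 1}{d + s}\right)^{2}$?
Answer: $- \frac{1}{24632} \approx -4.0598 \cdot 10^{-5}$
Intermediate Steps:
$l{\left(s,d \right)} = \left(-4 + \frac{1 + s}{d + s}\right)^{2}$
$k{\left(T \right)} = 52 + T^{2}$ ($k{\left(T \right)} = T^{2} + 52 = 52 + T^{2}$)
$v = -24632$ ($v = 12 \frac{\left(-1 + 3 \left(-1\right) + 4 \cdot 7\right)^{2}}{\left(7 - 1\right)^{2}} \left(-17\right) - \left(52 + 146^{2}\right) = 12 \frac{\left(-1 - 3 + 28\right)^{2}}{36} \left(-17\right) - \left(52 + 21316\right) = 12 \frac{24^{2}}{36} \left(-17\right) - 21368 = 12 \cdot \frac{1}{36} \cdot 576 \left(-17\right) - 21368 = 12 \cdot 16 \left(-17\right) - 21368 = 192 \left(-17\right) - 21368 = -3264 - 21368 = -24632$)
$\frac{1}{v} = \frac{1}{-24632} = - \frac{1}{24632}$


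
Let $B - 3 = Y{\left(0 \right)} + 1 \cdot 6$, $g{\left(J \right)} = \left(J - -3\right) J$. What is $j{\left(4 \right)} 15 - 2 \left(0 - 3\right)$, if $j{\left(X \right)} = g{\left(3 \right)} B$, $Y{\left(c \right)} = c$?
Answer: $2436$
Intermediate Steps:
$g{\left(J \right)} = J \left(3 + J\right)$ ($g{\left(J \right)} = \left(J + 3\right) J = \left(3 + J\right) J = J \left(3 + J\right)$)
$B = 9$ ($B = 3 + \left(0 + 1 \cdot 6\right) = 3 + \left(0 + 6\right) = 3 + 6 = 9$)
$j{\left(X \right)} = 162$ ($j{\left(X \right)} = 3 \left(3 + 3\right) 9 = 3 \cdot 6 \cdot 9 = 18 \cdot 9 = 162$)
$j{\left(4 \right)} 15 - 2 \left(0 - 3\right) = 162 \cdot 15 - 2 \left(0 - 3\right) = 2430 - -6 = 2430 + 6 = 2436$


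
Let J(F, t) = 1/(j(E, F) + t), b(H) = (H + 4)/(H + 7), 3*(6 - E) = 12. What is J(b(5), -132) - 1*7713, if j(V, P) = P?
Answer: -4049329/525 ≈ -7713.0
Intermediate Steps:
E = 2 (E = 6 - ⅓*12 = 6 - 4 = 2)
b(H) = (4 + H)/(7 + H)
J(F, t) = 1/(F + t)
J(b(5), -132) - 1*7713 = 1/((4 + 5)/(7 + 5) - 132) - 1*7713 = 1/(9/12 - 132) - 7713 = 1/((1/12)*9 - 132) - 7713 = 1/(¾ - 132) - 7713 = 1/(-525/4) - 7713 = -4/525 - 7713 = -4049329/525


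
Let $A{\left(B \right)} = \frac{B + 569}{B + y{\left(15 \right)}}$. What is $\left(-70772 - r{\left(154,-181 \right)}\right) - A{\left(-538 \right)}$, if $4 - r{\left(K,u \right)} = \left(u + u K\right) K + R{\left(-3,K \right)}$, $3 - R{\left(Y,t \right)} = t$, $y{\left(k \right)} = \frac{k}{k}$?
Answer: $- \frac{2358180158}{537} \approx -4.3914 \cdot 10^{6}$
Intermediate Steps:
$y{\left(k \right)} = 1$
$R{\left(Y,t \right)} = 3 - t$
$r{\left(K,u \right)} = 1 + K - K \left(u + K u\right)$ ($r{\left(K,u \right)} = 4 - \left(\left(u + u K\right) K - \left(-3 + K\right)\right) = 4 - \left(\left(u + K u\right) K - \left(-3 + K\right)\right) = 4 - \left(K \left(u + K u\right) - \left(-3 + K\right)\right) = 4 - \left(3 - K + K \left(u + K u\right)\right) = 1 + K - K \left(u + K u\right)$)
$A{\left(B \right)} = \frac{569 + B}{1 + B}$ ($A{\left(B \right)} = \frac{B + 569}{B + 1} = \frac{569 + B}{1 + B}$)
$\left(-70772 - r{\left(154,-181 \right)}\right) - A{\left(-538 \right)} = \left(-70772 - \left(1 + 154 - 154 \left(-181\right) - - 181 \cdot 154^{2}\right)\right) - \frac{569 - 538}{1 - 538} = \left(-70772 - \left(1 + 154 + 27874 - \left(-181\right) 23716\right)\right) - \frac{1}{-537} \cdot 31 = \left(-70772 - \left(1 + 154 + 27874 + 4292596\right)\right) - \left(- \frac{1}{537}\right) 31 = \left(-70772 - 4320625\right) - - \frac{31}{537} = \left(-70772 - 4320625\right) + \frac{31}{537} = -4391397 + \frac{31}{537} = - \frac{2358180158}{537}$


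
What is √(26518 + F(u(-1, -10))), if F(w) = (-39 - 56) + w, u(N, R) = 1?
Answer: 6*√734 ≈ 162.55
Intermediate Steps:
F(w) = -95 + w
√(26518 + F(u(-1, -10))) = √(26518 + (-95 + 1)) = √(26518 - 94) = √26424 = 6*√734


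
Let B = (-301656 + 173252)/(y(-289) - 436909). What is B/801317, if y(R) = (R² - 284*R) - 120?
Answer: 32101/54375768986 ≈ 5.9035e-7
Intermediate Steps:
y(R) = -120 + R² - 284*R
B = 32101/67858 (B = (-301656 + 173252)/((-120 + (-289)² - 284*(-289)) - 436909) = -128404/((-120 + 83521 + 82076) - 436909) = -128404/(165477 - 436909) = -128404/(-271432) = -128404*(-1/271432) = 32101/67858 ≈ 0.47306)
B/801317 = (32101/67858)/801317 = (32101/67858)*(1/801317) = 32101/54375768986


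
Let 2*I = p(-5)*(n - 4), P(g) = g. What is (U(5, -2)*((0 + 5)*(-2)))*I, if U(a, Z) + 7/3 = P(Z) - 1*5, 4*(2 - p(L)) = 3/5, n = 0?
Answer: -1036/3 ≈ -345.33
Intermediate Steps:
p(L) = 37/20 (p(L) = 2 - 3/(4*5) = 2 - ¼*⅗ = 2 - 3/20 = 37/20)
U(a, Z) = -22/3 + Z (U(a, Z) = -7/3 + (Z - 1*5) = -7/3 + (Z - 5) = -7/3 + (-5 + Z) = -22/3 + Z)
I = -37/10 (I = (37*(0 - 4)/20)/2 = ((37/20)*(-4))/2 = (½)*(-37/5) = -37/10 ≈ -3.7000)
(U(5, -2)*((0 + 5)*(-2)))*I = ((-22/3 - 2)*((0 + 5)*(-2)))*(-37/10) = -140*(-2)/3*(-37/10) = -28/3*(-10)*(-37/10) = (280/3)*(-37/10) = -1036/3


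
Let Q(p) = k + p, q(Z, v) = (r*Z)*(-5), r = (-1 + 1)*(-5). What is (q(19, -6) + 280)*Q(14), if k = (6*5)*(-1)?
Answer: -4480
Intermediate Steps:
r = 0 (r = 0*(-5) = 0)
k = -30 (k = 30*(-1) = -30)
q(Z, v) = 0 (q(Z, v) = (0*Z)*(-5) = 0*(-5) = 0)
Q(p) = -30 + p
(q(19, -6) + 280)*Q(14) = (0 + 280)*(-30 + 14) = 280*(-16) = -4480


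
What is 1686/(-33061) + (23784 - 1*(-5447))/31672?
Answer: 913007099/1047107992 ≈ 0.87193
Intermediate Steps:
1686/(-33061) + (23784 - 1*(-5447))/31672 = 1686*(-1/33061) + (23784 + 5447)*(1/31672) = -1686/33061 + 29231*(1/31672) = -1686/33061 + 29231/31672 = 913007099/1047107992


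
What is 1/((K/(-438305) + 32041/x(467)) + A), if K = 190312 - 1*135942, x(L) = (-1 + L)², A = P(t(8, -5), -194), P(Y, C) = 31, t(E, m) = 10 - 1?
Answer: 19036112116/590566867353 ≈ 0.032234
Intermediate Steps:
t(E, m) = 9
A = 31
K = 54370 (K = 190312 - 135942 = 54370)
1/((K/(-438305) + 32041/x(467)) + A) = 1/((54370/(-438305) + 32041/((-1 + 467)²)) + 31) = 1/((54370*(-1/438305) + 32041/(466²)) + 31) = 1/((-10874/87661 + 32041/217156) + 31) = 1/(447391757/19036112116 + 31) = 1/(590566867353/19036112116) = 19036112116/590566867353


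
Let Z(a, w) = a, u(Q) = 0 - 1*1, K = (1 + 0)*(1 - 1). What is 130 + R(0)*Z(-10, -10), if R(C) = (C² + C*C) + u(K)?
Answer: 140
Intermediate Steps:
K = 0 (K = 1*0 = 0)
u(Q) = -1 (u(Q) = 0 - 1 = -1)
R(C) = -1 + 2*C² (R(C) = (C² + C*C) - 1 = (C² + C²) - 1 = 2*C² - 1 = -1 + 2*C²)
130 + R(0)*Z(-10, -10) = 130 + (-1 + 2*0²)*(-10) = 130 + (-1 + 2*0)*(-10) = 130 + (-1 + 0)*(-10) = 130 - 1*(-10) = 130 + 10 = 140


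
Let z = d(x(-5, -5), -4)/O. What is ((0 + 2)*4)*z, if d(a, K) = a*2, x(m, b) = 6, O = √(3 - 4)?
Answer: -96*I ≈ -96.0*I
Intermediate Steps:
O = I (O = √(-1) = I ≈ 1.0*I)
d(a, K) = 2*a
z = -12*I (z = (2*6)/I = 12*(-I) = -12*I ≈ -12.0*I)
((0 + 2)*4)*z = ((0 + 2)*4)*(-12*I) = (2*4)*(-12*I) = 8*(-12*I) = -96*I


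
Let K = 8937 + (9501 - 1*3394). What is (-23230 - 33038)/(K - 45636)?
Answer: 14067/7648 ≈ 1.8393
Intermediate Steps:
K = 15044 (K = 8937 + (9501 - 3394) = 8937 + 6107 = 15044)
(-23230 - 33038)/(K - 45636) = (-23230 - 33038)/(15044 - 45636) = -56268/(-30592) = -56268*(-1/30592) = 14067/7648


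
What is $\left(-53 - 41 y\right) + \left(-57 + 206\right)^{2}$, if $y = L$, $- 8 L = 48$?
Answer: $22394$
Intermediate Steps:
$L = -6$ ($L = \left(- \frac{1}{8}\right) 48 = -6$)
$y = -6$
$\left(-53 - 41 y\right) + \left(-57 + 206\right)^{2} = \left(-53 - -246\right) + \left(-57 + 206\right)^{2} = \left(-53 + 246\right) + 149^{2} = 193 + 22201 = 22394$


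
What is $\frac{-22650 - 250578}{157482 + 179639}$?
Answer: $- \frac{273228}{337121} \approx -0.81047$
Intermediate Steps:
$\frac{-22650 - 250578}{157482 + 179639} = \frac{-22650 - 250578}{337121} = \left(-273228\right) \frac{1}{337121} = - \frac{273228}{337121}$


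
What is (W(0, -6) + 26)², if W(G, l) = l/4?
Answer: 2401/4 ≈ 600.25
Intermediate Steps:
W(G, l) = l/4 (W(G, l) = l*(¼) = l/4)
(W(0, -6) + 26)² = ((¼)*(-6) + 26)² = (-3/2 + 26)² = (49/2)² = 2401/4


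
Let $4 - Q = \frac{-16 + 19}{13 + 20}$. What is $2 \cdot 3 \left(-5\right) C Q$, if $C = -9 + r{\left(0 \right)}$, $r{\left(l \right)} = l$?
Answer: $\frac{11610}{11} \approx 1055.5$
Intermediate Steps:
$Q = \frac{43}{11}$ ($Q = 4 - \frac{-16 + 19}{13 + 20} = 4 - \frac{3}{33} = 4 - 3 \cdot \frac{1}{33} = 4 - \frac{1}{11} = \frac{43}{11} \approx 3.9091$)
$C = -9$ ($C = -9 + 0 = -9$)
$2 \cdot 3 \left(-5\right) C Q = 2 \cdot 3 \left(-5\right) \left(-9\right) \frac{43}{11} = 6 \left(-5\right) \left(-9\right) \frac{43}{11} = \left(-30\right) \left(-9\right) \frac{43}{11} = 270 \cdot \frac{43}{11} = \frac{11610}{11}$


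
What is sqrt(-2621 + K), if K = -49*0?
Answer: I*sqrt(2621) ≈ 51.196*I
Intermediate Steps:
K = 0
sqrt(-2621 + K) = sqrt(-2621 + 0) = sqrt(-2621) = I*sqrt(2621)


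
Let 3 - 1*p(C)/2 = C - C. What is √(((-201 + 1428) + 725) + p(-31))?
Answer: √1958 ≈ 44.249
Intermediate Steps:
p(C) = 6 (p(C) = 6 - 2*(C - C) = 6 - 2*0 = 6 + 0 = 6)
√(((-201 + 1428) + 725) + p(-31)) = √(((-201 + 1428) + 725) + 6) = √((1227 + 725) + 6) = √(1952 + 6) = √1958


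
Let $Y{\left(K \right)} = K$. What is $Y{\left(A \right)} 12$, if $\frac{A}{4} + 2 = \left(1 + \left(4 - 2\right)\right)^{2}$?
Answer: $336$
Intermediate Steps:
$A = 28$ ($A = -8 + 4 \left(1 + \left(4 - 2\right)\right)^{2} = -8 + 4 \left(1 + 2\right)^{2} = -8 + 4 \cdot 3^{2} = -8 + 4 \cdot 9 = -8 + 36 = 28$)
$Y{\left(A \right)} 12 = 28 \cdot 12 = 336$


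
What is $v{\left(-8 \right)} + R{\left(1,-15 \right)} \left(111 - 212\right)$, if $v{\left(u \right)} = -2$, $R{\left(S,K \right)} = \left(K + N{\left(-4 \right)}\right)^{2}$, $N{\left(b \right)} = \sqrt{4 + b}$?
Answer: $-22727$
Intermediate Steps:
$R{\left(S,K \right)} = K^{2}$ ($R{\left(S,K \right)} = \left(K + \sqrt{4 - 4}\right)^{2} = \left(K + \sqrt{0}\right)^{2} = \left(K + 0\right)^{2} = K^{2}$)
$v{\left(-8 \right)} + R{\left(1,-15 \right)} \left(111 - 212\right) = -2 + \left(-15\right)^{2} \left(111 - 212\right) = -2 + 225 \left(111 - 212\right) = -2 + 225 \left(-101\right) = -2 - 22725 = -22727$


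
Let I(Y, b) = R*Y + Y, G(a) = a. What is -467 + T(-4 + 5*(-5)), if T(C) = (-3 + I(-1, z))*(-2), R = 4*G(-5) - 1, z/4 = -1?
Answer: -501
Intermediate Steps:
z = -4 (z = 4*(-1) = -4)
R = -21 (R = 4*(-5) - 1 = -20 - 1 = -21)
I(Y, b) = -20*Y (I(Y, b) = -21*Y + Y = -20*Y)
T(C) = -34 (T(C) = (-3 - 20*(-1))*(-2) = (-3 + 20)*(-2) = 17*(-2) = -34)
-467 + T(-4 + 5*(-5)) = -467 - 34 = -501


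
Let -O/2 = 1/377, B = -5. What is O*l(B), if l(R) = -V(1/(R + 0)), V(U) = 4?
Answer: 8/377 ≈ 0.021220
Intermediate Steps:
l(R) = -4 (l(R) = -1*4 = -4)
O = -2/377 ≈ -0.0053050
O*l(B) = -2/377*(-4) = 8/377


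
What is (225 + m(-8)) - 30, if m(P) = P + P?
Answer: 179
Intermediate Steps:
m(P) = 2*P
(225 + m(-8)) - 30 = (225 + 2*(-8)) - 30 = (225 - 16) - 30 = 209 - 30 = 179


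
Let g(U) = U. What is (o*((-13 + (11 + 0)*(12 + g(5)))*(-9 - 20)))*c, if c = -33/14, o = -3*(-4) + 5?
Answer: 1415403/7 ≈ 2.0220e+5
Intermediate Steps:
o = 17 (o = 12 + 5 = 17)
c = -33/14 (c = -33*1/14 = -33/14 ≈ -2.3571)
(o*((-13 + (11 + 0)*(12 + g(5)))*(-9 - 20)))*c = (17*((-13 + (11 + 0)*(12 + 5))*(-9 - 20)))*(-33/14) = (17*((-13 + 11*17)*(-29)))*(-33/14) = (17*((-13 + 187)*(-29)))*(-33/14) = (17*(174*(-29)))*(-33/14) = (17*(-5046))*(-33/14) = -85782*(-33/14) = 1415403/7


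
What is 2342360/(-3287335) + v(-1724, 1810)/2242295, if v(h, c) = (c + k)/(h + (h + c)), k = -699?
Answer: -156421981792087/219526988687370 ≈ -0.71254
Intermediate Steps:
v(h, c) = (-699 + c)/(c + 2*h) (v(h, c) = (c - 699)/(h + (h + c)) = (-699 + c)/(h + (c + h)) = (-699 + c)/(c + 2*h))
2342360/(-3287335) + v(-1724, 1810)/2242295 = 2342360/(-3287335) + ((-699 + 1810)/(1810 + 2*(-1724)))/2242295 = 2342360*(-1/3287335) + (1111/(1810 - 3448))*(1/2242295) = -468472/657467 + (1111/(-1638))*(1/2242295) = -468472/657467 - 1/1638*1111*(1/2242295) = -468472/657467 - 1111/1638*1/2242295 = -468472/657467 - 101/333898110 = -156421981792087/219526988687370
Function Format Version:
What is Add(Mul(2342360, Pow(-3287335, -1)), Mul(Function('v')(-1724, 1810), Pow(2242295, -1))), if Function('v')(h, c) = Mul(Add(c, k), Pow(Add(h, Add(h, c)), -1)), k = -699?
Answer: Rational(-156421981792087, 219526988687370) ≈ -0.71254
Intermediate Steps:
Function('v')(h, c) = Mul(Pow(Add(c, Mul(2, h)), -1), Add(-699, c)) (Function('v')(h, c) = Mul(Add(c, -699), Pow(Add(h, Add(h, c)), -1)) = Mul(Add(-699, c), Pow(Add(h, Add(c, h)), -1)) = Mul(Add(-699, c), Pow(Add(c, Mul(2, h)), -1)) = Mul(Pow(Add(c, Mul(2, h)), -1), Add(-699, c)))
Add(Mul(2342360, Pow(-3287335, -1)), Mul(Function('v')(-1724, 1810), Pow(2242295, -1))) = Add(Mul(2342360, Pow(-3287335, -1)), Mul(Mul(Pow(Add(1810, Mul(2, -1724)), -1), Add(-699, 1810)), Pow(2242295, -1))) = Add(Mul(2342360, Rational(-1, 3287335)), Mul(Mul(Pow(Add(1810, -3448), -1), 1111), Rational(1, 2242295))) = Add(Rational(-468472, 657467), Mul(Mul(Pow(-1638, -1), 1111), Rational(1, 2242295))) = Add(Rational(-468472, 657467), Mul(Mul(Rational(-1, 1638), 1111), Rational(1, 2242295))) = Add(Rational(-468472, 657467), Mul(Rational(-1111, 1638), Rational(1, 2242295))) = Add(Rational(-468472, 657467), Rational(-101, 333898110)) = Rational(-156421981792087, 219526988687370)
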